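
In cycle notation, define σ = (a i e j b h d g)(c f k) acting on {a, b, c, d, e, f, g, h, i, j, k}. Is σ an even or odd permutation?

odd

The cycle lengths are 8, 3.
A cycle of length ℓ contributes ℓ−1 transpositions, so σ is a product of 7 + 2 = 9 transpositions — odd.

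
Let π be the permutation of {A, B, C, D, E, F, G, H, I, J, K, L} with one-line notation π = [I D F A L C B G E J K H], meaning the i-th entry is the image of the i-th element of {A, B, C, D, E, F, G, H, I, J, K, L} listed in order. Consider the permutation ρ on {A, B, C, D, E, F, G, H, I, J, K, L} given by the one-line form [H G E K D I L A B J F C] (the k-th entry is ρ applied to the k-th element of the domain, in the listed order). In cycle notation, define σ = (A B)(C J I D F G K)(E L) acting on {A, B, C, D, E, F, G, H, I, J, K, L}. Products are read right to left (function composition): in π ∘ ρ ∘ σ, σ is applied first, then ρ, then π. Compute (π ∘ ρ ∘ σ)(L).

Chase L: σ(L) = E; ρ(E) = D; π(D) = A. Hence (π ∘ ρ ∘ σ)(L) = A.

A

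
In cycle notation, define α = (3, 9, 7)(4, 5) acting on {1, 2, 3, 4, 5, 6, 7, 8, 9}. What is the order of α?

The cycle type of α is (3, 2, 1, 1, 1, 1).
Since disjoint cycles commute, ord(α) = lcm(3, 2) = 6.

6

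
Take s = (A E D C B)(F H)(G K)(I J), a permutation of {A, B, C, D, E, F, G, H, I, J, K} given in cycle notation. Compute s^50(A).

A lies in the 5-cycle (A E D C B).
On a 5-cycle, s^5 is the identity, so s^50 = s^0 there (50 ≡ 0 mod 5).
So s^50(A) = A.

A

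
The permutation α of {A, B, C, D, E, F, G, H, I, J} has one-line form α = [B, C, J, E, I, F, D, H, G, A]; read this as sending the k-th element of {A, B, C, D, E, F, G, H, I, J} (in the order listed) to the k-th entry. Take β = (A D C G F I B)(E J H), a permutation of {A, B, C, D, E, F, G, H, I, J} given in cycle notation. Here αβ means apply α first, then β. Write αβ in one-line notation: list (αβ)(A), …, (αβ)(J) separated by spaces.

Chase each element through α then β: A → B → A; B → C → G; C → J → H; D → E → J; E → I → B; F → F → I; G → D → C; H → H → E; I → G → F; J → A → D.
Collecting the images, αβ = [A G H J B I C E F D].

A G H J B I C E F D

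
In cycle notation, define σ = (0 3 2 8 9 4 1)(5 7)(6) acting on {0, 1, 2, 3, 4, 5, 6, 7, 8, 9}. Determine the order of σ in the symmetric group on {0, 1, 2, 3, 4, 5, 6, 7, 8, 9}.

14

The cycle type of σ is (7, 2, 1).
The order of σ is the least common multiple of its cycle lengths: lcm(7, 2) = 14.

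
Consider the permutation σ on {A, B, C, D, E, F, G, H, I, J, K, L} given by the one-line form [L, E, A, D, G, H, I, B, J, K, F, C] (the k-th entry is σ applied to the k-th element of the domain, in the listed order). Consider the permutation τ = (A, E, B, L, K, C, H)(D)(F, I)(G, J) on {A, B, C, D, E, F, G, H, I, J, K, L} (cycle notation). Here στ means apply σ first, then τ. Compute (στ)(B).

(στ)(B) = τ(σ(B)). σ(B) = E, then τ(E) = B. So (στ)(B) = B.

B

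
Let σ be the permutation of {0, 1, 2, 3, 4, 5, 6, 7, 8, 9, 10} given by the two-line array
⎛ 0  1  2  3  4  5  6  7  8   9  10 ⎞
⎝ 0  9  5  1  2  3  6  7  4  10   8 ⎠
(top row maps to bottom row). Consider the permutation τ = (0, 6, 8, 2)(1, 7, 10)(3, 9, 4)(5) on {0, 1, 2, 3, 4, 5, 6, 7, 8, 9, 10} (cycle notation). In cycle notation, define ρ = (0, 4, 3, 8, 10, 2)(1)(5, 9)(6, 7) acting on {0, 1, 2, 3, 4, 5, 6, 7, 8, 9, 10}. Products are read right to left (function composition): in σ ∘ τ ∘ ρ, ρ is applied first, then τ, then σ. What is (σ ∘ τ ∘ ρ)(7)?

4

(σ ∘ τ ∘ ρ)(7) = σ(τ(ρ(7))). ρ(7) = 6, then τ(6) = 8, then σ(8) = 4, so the result is 4.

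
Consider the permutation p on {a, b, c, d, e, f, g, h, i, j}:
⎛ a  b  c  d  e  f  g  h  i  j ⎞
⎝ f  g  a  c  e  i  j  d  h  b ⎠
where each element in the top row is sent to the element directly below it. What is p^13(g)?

Tracing g → j → … returns to g after 3 steps, so g lies in a 3-cycle (b g j).
On a 3-cycle, p^3 is the identity, so p^13 = p^1 there (13 ≡ 1 mod 3).
Advancing 1 step from g: g → j.

j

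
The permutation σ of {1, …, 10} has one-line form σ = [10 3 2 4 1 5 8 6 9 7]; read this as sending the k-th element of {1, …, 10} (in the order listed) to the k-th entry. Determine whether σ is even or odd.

even

In disjoint-cycle form the cycle lengths are 6, 2, 1, 1.
A cycle is odd iff its length is even; σ has 2 even-length cycles, so sgn(σ) = (−1)^2 and σ is even.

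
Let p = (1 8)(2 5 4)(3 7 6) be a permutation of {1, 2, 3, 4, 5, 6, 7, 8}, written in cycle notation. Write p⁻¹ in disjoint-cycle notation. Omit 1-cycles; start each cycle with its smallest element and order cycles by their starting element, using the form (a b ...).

If p sends a → b within a cycle, p⁻¹ sends b → a; equivalently, reverse each cycle.
Reversing each cycle of p and rotating so the smallest element leads gives (1 8)(2 4 5)(3 6 7).

(1 8)(2 4 5)(3 6 7)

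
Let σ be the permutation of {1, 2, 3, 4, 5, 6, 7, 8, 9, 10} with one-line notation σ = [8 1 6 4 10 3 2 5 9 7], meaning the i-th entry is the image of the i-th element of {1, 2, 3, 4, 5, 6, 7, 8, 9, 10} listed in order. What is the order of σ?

6

Decomposing into disjoint cycles gives cycle lengths 6, 2, 1, 1.
Since disjoint cycles commute, ord(σ) = lcm(6, 2) = 6.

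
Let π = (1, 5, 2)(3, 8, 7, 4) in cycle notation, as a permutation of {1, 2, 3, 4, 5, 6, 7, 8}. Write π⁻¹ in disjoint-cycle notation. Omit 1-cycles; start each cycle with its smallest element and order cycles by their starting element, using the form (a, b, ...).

Inverting a permutation written in cycle notation just reverses the order within every cycle.
After reversing and putting each cycle's least element first, π⁻¹ = (1, 2, 5)(3, 4, 7, 8).

(1, 2, 5)(3, 4, 7, 8)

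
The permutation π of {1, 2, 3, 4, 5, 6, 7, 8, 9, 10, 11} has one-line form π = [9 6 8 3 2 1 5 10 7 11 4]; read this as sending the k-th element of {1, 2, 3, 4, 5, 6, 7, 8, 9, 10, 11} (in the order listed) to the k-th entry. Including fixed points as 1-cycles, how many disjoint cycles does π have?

The cycle decomposition is (1, 9, 7, 5, 2, 6)(3, 8, 10, 11, 4), which has 2 cycles (counting 1-cycles).

2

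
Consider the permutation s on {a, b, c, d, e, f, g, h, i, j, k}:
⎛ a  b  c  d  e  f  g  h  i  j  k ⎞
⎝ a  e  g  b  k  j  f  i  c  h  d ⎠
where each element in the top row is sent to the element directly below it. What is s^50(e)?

d

Tracing e → k → … returns to e after 4 steps, so e lies in a 4-cycle (b, e, k, d).
Powers repeat with period 4 on this cycle, and 50 mod 4 = 2, so s^50(e) = s^2(e).
Stepping 2 places around the cycle: e → k → d.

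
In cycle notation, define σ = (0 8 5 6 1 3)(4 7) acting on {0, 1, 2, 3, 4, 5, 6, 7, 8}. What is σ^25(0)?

0 lies in the 6-cycle (0 8 5 6 1 3).
Powers repeat with period 6 on this cycle, and 25 mod 6 = 1, so σ^25(0) = σ^1(0).
Stepping 1 place around the cycle: 0 → 8.

8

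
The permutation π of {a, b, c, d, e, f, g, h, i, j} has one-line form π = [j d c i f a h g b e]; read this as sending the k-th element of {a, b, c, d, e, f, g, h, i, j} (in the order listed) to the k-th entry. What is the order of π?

12

The disjoint-cycle form of π has cycle lengths 4, 3, 2, 1.
Since disjoint cycles commute, ord(π) = lcm(4, 3, 2) = 12.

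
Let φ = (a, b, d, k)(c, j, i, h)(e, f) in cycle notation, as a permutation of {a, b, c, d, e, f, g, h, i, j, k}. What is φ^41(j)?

j lies in the 4-cycle (c, j, i, h).
Since the cycle has length 4, φ^41 acts on it the same as φ^1 (41 mod 4 = 1).
Stepping 1 place around the cycle: j → i.

i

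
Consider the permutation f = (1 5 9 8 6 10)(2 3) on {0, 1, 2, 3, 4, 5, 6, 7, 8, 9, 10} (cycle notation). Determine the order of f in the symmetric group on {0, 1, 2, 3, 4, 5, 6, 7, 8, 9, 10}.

The cycle type of f is (6, 2, 1, 1, 1).
The order is lcm(6, 2) = 6.

6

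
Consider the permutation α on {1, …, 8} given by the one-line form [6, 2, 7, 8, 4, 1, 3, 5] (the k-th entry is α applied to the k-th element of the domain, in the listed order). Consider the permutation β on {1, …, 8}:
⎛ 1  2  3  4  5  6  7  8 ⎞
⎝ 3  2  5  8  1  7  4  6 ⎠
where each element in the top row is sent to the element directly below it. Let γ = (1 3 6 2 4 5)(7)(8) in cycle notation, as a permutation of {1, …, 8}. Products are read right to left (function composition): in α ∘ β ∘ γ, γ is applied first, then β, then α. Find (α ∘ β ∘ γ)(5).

Apply the permutations in order: γ(5) = 1, then β(1) = 3, then α(3) = 7. So (α ∘ β ∘ γ)(5) = 7.

7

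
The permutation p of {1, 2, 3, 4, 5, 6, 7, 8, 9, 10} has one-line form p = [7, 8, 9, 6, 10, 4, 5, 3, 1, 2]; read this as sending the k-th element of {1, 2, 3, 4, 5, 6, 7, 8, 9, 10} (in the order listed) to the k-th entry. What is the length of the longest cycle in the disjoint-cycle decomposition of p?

8

Decomposing into disjoint cycles gives (1, 7, 5, 10, 2, 8, 3, 9)(4, 6); the longest has length 8.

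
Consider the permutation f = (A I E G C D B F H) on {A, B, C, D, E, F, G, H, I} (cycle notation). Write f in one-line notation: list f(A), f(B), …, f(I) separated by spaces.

I F D B G H C A E

Each element maps to the next entry in its cycle (wrapping to the front): A↦I, B↦F, C↦D, D↦B, E↦G, F↦H, G↦C, H↦A, I↦E.
So the one-line form is I F D B G H C A E.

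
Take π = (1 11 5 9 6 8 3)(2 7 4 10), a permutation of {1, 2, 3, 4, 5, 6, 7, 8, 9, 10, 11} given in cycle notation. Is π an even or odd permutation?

odd

The cycle lengths are 7, 4.
A cycle is odd iff its length is even; π has 1 even-length cycle, so sgn(π) = (−1)^1 and π is odd.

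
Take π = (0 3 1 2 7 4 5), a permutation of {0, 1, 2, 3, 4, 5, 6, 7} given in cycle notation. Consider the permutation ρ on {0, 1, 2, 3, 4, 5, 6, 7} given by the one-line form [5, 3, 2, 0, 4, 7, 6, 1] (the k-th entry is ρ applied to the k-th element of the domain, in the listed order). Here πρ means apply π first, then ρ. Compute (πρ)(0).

0

π(0) = 3, then ρ(3) = 0; composing gives (πρ)(0) = 0.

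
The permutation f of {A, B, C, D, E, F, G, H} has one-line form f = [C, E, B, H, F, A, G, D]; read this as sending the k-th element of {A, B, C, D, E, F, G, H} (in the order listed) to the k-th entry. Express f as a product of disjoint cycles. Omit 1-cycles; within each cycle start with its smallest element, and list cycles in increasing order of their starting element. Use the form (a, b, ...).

(A, C, B, E, F)(D, H)

Start at A and follow images: A → C → B → E → F → A, giving the cycle (A, C, B, E, F).
Continuing from each remaining unvisited element yields (A, C, B, E, F)(D, H).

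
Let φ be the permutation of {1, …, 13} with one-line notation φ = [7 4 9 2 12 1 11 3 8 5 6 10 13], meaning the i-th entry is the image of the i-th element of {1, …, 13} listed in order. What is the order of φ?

12

Decomposing into disjoint cycles gives cycle lengths 4, 3, 3, 2, 1.
The order of φ is the least common multiple of its cycle lengths: lcm(4, 3, 3, 2) = 12.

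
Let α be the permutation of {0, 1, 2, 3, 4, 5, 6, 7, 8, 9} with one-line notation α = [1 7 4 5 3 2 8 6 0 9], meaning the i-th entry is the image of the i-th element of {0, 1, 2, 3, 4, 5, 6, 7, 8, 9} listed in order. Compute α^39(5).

Tracing 5 → 2 → … returns to 5 after 4 steps, so 5 lies in a 4-cycle (2, 4, 3, 5).
Since the cycle has length 4, α^39 acts on it the same as α^3 (39 mod 4 = 3).
Advancing 3 steps from 5: 5 → 2 → 4 → 3.

3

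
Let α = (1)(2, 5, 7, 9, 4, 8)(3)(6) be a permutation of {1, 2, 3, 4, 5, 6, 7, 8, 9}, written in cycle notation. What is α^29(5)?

5 lies in the 6-cycle (2, 5, 7, 9, 4, 8).
On a 6-cycle, α^6 is the identity, so α^29 = α^5 there (29 ≡ 5 mod 6).
Stepping 5 places around the cycle: 5 → 7 → 9 → 4 → 8 → 2.

2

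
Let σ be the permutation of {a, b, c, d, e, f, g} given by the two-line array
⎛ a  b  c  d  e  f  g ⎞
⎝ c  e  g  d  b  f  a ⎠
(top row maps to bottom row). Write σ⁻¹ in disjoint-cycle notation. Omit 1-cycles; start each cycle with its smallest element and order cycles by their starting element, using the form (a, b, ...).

First write σ in disjoint cycles: (a, c, g)(b, e).
The inverse reverses every cycle; in canonical form, σ⁻¹ = (a, g, c)(b, e).

(a, g, c)(b, e)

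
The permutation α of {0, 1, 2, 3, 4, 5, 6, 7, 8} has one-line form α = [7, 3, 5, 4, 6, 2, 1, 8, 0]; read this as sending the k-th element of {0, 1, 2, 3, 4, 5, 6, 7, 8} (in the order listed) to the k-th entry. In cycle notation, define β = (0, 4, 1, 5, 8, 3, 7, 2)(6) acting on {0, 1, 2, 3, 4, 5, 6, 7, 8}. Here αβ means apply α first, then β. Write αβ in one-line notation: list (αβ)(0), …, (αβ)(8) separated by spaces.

For each element, apply α then β: 0 → 7 → 2; 1 → 3 → 7; 2 → 5 → 8; 3 → 4 → 1; 4 → 6 → 6; 5 → 2 → 0; 6 → 1 → 5; 7 → 8 → 3; 8 → 0 → 4.
Collecting the images, αβ = [2 7 8 1 6 0 5 3 4].

2 7 8 1 6 0 5 3 4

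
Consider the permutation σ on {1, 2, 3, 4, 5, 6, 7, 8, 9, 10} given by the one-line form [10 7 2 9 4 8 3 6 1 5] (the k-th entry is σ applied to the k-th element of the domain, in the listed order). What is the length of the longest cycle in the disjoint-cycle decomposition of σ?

5

Decomposing into disjoint cycles gives (1, 10, 5, 4, 9)(2, 7, 3)(6, 8); the longest has length 5.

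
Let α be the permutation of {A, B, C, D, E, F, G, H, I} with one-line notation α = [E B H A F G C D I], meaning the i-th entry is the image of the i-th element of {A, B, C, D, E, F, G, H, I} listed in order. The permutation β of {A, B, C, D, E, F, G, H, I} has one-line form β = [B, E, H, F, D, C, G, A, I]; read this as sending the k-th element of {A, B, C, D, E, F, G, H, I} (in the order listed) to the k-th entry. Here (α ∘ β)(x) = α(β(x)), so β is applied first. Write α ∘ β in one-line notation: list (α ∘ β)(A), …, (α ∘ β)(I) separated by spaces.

(α ∘ β)(x) = α(β(x)). Computing each image: α(β(A)) = α(B) = B, α(β(B)) = α(E) = F, α(β(C)) = α(H) = D, α(β(D)) = α(F) = G, α(β(E)) = α(D) = A, α(β(F)) = α(C) = H, α(β(G)) = α(G) = C, α(β(H)) = α(A) = E, α(β(I)) = α(I) = I.
Hence α ∘ β = [B F D G A H C E I].

B F D G A H C E I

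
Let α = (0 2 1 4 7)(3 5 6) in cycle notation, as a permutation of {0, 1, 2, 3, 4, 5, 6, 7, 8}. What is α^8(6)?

6 lies in the 3-cycle (3 5 6).
Since the cycle has length 3, α^8 acts on it the same as α^2 (8 mod 3 = 2).
Advancing 2 steps from 6: 6 → 3 → 5.

5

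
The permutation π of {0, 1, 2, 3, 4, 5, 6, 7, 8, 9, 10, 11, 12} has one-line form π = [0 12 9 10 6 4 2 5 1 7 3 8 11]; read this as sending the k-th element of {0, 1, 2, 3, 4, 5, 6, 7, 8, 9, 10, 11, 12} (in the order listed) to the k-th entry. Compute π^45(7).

6

Tracing 7 → 5 → … returns to 7 after 6 steps, so 7 lies in a 6-cycle (2, 9, 7, 5, 4, 6).
On a 6-cycle, π^6 is the identity, so π^45 = π^3 there (45 ≡ 3 mod 6).
Stepping 3 places around the cycle: 7 → 5 → 4 → 6.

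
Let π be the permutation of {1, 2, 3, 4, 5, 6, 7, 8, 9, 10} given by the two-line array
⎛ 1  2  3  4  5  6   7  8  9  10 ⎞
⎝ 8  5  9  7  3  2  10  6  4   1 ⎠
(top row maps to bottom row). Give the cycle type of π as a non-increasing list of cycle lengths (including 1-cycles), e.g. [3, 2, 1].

[10]

The disjoint cycles are (1, 8, 6, 2, 5, 3, 9, 4, 7, 10), with lengths 10 in non-increasing order.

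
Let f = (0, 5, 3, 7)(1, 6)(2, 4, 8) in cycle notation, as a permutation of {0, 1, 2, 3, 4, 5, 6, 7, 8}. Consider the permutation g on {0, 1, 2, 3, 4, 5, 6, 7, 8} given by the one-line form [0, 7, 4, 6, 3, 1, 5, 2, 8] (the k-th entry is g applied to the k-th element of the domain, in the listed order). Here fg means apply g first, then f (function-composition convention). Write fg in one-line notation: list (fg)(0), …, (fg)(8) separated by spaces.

5 0 8 1 7 6 3 4 2

(fg)(x) = f(g(x)). Computing each image: f(g(0)) = f(0) = 5, f(g(1)) = f(7) = 0, f(g(2)) = f(4) = 8, f(g(3)) = f(6) = 1, f(g(4)) = f(3) = 7, f(g(5)) = f(1) = 6, f(g(6)) = f(5) = 3, f(g(7)) = f(2) = 4, f(g(8)) = f(8) = 2.
Hence fg = [5 0 8 1 7 6 3 4 2].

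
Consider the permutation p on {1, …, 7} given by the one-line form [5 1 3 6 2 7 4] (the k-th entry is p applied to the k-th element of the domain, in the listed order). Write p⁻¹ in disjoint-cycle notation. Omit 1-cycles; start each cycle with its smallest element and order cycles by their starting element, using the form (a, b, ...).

The cycle decomposition of p is (1, 5, 2)(4, 6, 7).
Reversing each cycle (and rotating so the smallest element leads) gives p⁻¹ = (1, 2, 5)(4, 7, 6).

(1, 2, 5)(4, 7, 6)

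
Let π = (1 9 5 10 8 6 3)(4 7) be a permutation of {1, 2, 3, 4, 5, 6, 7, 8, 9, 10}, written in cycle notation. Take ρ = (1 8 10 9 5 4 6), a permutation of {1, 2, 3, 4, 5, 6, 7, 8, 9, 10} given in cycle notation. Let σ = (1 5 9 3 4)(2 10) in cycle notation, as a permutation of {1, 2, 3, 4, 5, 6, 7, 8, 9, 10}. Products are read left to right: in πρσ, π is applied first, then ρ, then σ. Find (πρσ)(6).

Apply the permutations in order: π(6) = 3, then ρ(3) = 3, then σ(3) = 4. So (πρσ)(6) = 4.

4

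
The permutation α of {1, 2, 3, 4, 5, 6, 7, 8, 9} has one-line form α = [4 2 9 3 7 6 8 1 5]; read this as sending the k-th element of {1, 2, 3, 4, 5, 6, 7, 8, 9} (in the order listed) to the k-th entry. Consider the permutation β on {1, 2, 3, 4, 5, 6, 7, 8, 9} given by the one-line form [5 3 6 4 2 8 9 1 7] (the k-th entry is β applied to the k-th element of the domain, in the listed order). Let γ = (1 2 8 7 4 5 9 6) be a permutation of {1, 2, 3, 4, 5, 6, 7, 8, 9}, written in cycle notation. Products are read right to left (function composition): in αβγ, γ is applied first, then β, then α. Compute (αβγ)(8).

5

Chase 8: γ(8) = 7; β(7) = 9; α(9) = 5. Hence (αβγ)(8) = 5.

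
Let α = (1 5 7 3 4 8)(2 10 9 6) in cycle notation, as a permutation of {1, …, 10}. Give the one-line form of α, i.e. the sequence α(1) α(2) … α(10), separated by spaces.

Image by image: 1↦5, 2↦10, 3↦4, 4↦8, 5↦7, 6↦2, 7↦3, 8↦1, 9↦6, 10↦9.
So the one-line form is 5 10 4 8 7 2 3 1 6 9.

5 10 4 8 7 2 3 1 6 9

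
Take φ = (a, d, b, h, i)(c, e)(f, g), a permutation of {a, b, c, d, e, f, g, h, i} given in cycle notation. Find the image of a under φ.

In the cycle (a, d, b, h, i), a is followed by d, so φ(a) = d.

d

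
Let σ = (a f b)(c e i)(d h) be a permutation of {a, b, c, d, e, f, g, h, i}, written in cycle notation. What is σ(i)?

c

In the cycle (c e i), i is followed by c, so σ(i) = c.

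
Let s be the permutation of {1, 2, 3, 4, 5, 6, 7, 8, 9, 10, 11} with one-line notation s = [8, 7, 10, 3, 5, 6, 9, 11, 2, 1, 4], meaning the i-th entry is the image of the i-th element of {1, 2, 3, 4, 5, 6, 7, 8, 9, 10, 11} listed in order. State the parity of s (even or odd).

In disjoint-cycle form the cycle lengths are 6, 3, 1, 1.
A cycle is odd iff its length is even; s has 1 even-length cycle, so sgn(s) = (−1)^1 and s is odd.

odd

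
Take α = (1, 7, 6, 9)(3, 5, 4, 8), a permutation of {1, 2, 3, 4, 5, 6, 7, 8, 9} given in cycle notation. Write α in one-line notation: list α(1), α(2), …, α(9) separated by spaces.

7 2 5 8 4 9 6 3 1

Reading each image from the cycles: 1↦7, 2↦2, 3↦5, 4↦8, 5↦4, 6↦9, 7↦6, 8↦3, 9↦1.
Listing these in domain order gives 7 2 5 8 4 9 6 3 1.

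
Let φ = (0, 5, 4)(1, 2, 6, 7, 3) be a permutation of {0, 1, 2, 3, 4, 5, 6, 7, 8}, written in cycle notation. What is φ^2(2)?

2 lies in the 5-cycle (1, 2, 6, 7, 3).
Stepping 2 places around the cycle: 2 → 6 → 7.

7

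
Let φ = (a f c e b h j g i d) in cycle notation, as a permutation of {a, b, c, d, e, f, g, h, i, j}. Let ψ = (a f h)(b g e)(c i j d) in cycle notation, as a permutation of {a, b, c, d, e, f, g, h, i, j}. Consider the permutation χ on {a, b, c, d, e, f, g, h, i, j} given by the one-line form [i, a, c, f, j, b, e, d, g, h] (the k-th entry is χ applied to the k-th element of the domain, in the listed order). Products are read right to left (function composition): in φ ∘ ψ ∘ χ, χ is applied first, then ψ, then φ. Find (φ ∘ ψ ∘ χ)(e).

a

Apply the permutations in order: χ(e) = j, then ψ(j) = d, then φ(d) = a. So (φ ∘ ψ ∘ χ)(e) = a.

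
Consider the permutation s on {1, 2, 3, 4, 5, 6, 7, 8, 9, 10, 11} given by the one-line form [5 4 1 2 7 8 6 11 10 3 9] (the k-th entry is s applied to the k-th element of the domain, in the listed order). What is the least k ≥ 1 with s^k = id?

18

Decomposing into disjoint cycles gives cycle lengths 9, 2.
The order is lcm(9, 2) = 18.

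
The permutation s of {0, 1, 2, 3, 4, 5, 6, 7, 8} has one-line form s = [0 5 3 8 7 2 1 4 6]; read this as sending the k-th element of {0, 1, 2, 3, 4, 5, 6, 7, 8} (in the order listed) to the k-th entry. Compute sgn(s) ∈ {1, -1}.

1

In disjoint-cycle form the cycle lengths are 6, 2, 1.
A cycle of length ℓ contributes ℓ−1 transpositions, so s is a product of 5 + 1 = 6 transpositions — even.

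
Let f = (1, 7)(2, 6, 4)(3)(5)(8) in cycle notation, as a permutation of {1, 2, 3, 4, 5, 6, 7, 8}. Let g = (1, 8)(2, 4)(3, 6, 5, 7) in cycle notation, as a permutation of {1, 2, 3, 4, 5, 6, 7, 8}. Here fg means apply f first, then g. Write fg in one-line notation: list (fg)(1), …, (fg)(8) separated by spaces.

For each element, apply f then g: 1 → 7 → 3; 2 → 6 → 5; 3 → 3 → 6; 4 → 2 → 4; 5 → 5 → 7; 6 → 4 → 2; 7 → 1 → 8; 8 → 8 → 1.
Collecting the images, fg = [3 5 6 4 7 2 8 1].

3 5 6 4 7 2 8 1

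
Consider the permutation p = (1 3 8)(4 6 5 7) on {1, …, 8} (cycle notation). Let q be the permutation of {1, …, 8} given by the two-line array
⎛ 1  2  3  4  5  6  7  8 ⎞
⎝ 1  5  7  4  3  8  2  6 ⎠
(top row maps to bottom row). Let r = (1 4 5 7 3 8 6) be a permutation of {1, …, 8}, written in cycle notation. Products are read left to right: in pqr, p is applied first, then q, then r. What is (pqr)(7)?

(pqr)(7) = r(q(p(7))). p(7) = 4, then q(4) = 4, then r(4) = 5, so the result is 5.

5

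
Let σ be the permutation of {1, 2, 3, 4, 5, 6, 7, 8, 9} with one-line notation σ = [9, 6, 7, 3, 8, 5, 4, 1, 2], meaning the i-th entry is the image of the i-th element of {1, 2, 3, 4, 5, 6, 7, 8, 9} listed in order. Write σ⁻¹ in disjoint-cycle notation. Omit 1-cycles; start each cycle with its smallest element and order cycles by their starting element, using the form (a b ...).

First write σ in disjoint cycles: (1 9 2 6 5 8)(3 7 4).
The inverse reverses every cycle; in canonical form, σ⁻¹ = (1 8 5 6 2 9)(3 4 7).

(1 8 5 6 2 9)(3 4 7)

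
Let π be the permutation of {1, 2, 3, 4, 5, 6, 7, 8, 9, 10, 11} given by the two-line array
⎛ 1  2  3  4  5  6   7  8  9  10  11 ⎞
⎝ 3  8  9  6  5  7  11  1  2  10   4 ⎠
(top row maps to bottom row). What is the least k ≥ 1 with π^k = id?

20

The disjoint-cycle form of π has cycle lengths 5, 4, 1, 1.
The order is lcm(5, 4) = 20.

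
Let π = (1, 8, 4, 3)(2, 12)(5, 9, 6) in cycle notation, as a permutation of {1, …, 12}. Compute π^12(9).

9 lies in the 3-cycle (5, 9, 6).
Powers repeat with period 3 on this cycle, and 12 mod 3 = 0, so π^12(9) = π^0(9).
So π^12(9) = 9.

9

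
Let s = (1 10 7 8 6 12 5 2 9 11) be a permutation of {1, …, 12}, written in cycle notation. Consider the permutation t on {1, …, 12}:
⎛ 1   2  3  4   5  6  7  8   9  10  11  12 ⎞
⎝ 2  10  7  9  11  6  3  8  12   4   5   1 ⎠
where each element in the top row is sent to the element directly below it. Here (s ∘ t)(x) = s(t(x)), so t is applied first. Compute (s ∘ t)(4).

t(4) = 9, then s(9) = 11; composing gives (s ∘ t)(4) = 11.

11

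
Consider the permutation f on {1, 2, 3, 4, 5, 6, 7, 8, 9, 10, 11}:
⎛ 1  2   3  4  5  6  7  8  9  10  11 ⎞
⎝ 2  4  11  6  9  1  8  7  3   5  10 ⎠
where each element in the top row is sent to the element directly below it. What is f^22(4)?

Tracing 4 → 6 → … returns to 4 after 4 steps, so 4 lies in a 4-cycle (1, 2, 4, 6).
On a 4-cycle, f^4 is the identity, so f^22 = f^2 there (22 ≡ 2 mod 4).
Stepping 2 places around the cycle: 4 → 6 → 1.

1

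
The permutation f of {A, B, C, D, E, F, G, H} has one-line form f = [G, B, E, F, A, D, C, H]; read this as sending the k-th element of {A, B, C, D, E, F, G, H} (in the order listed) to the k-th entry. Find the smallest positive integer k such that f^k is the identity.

Decomposing into disjoint cycles gives cycle lengths 4, 2, 1, 1.
The order of f is the least common multiple of its cycle lengths: lcm(4, 2) = 4.

4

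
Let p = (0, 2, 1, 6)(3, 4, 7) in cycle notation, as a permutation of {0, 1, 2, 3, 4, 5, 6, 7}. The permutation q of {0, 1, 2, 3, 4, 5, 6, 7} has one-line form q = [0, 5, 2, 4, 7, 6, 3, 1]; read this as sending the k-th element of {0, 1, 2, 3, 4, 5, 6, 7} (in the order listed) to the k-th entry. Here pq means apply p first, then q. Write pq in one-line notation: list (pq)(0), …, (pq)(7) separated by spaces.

2 3 5 7 1 6 0 4

Chase each element through p then q: 0 → 2 → 2; 1 → 6 → 3; 2 → 1 → 5; 3 → 4 → 7; 4 → 7 → 1; 5 → 5 → 6; 6 → 0 → 0; 7 → 3 → 4.
So pq in one-line form is 2 3 5 7 1 6 0 4.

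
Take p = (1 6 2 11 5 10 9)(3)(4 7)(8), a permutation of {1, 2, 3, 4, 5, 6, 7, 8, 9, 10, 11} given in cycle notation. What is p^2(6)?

6 lies in the 7-cycle (1 6 2 11 5 10 9).
Stepping 2 places around the cycle: 6 → 2 → 11.

11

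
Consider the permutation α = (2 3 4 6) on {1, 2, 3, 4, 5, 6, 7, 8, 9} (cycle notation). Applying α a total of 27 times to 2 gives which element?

2 lies in the 4-cycle (2 3 4 6).
Powers repeat with period 4 on this cycle, and 27 mod 4 = 3, so α^27(2) = α^3(2).
Stepping 3 places around the cycle: 2 → 3 → 4 → 6.

6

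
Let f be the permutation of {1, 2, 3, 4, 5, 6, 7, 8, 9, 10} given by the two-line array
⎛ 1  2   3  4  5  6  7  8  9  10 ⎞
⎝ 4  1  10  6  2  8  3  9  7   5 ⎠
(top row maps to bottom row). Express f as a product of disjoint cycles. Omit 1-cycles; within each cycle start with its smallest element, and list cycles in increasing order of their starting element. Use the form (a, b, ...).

Start at 1 and follow images: 1 → 4 → 6 → 8 → 9 → 7 → 3 → 10 → 5 → 2 → 1, giving the cycle (1, 4, 6, 8, 9, 7, 3, 10, 5, 2).
Repeating from the next unused element and collecting all non-trivial cycles gives (1, 4, 6, 8, 9, 7, 3, 10, 5, 2).

(1, 4, 6, 8, 9, 7, 3, 10, 5, 2)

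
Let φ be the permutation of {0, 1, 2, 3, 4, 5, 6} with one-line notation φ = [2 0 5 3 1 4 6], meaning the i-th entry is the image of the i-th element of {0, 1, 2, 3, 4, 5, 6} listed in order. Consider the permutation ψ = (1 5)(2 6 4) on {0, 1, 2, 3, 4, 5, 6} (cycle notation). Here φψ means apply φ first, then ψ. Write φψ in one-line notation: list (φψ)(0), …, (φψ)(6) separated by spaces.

For each element, apply φ then ψ: 0 → 2 → 6; 1 → 0 → 0; 2 → 5 → 1; 3 → 3 → 3; 4 → 1 → 5; 5 → 4 → 2; 6 → 6 → 4.
Collecting the images, φψ = [6 0 1 3 5 2 4].

6 0 1 3 5 2 4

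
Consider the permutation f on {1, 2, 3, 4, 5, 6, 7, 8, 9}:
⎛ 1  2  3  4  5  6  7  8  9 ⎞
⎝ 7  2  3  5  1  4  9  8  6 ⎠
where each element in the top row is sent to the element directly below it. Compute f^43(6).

4

Tracing 6 → 4 → … returns to 6 after 6 steps, so 6 lies in a 6-cycle (1, 7, 9, 6, 4, 5).
On a 6-cycle, f^6 is the identity, so f^43 = f^1 there (43 ≡ 1 mod 6).
Advancing 1 step from 6: 6 → 4.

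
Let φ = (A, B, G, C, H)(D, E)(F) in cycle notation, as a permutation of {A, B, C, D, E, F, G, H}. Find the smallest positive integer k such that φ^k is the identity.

10

The disjoint cycles have lengths 5, 2, 1.
Since disjoint cycles commute, ord(φ) = lcm(5, 2) = 10.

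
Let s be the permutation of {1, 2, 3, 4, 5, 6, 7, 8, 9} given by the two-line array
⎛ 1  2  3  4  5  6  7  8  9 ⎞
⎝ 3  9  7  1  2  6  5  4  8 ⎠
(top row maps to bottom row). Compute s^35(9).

Tracing 9 → 8 → … returns to 9 after 8 steps, so 9 lies in an 8-cycle (1 3 7 5 2 9 8 4).
On an 8-cycle, s^8 is the identity, so s^35 = s^3 there (35 ≡ 3 mod 8).
Advancing 3 steps from 9: 9 → 8 → 4 → 1.

1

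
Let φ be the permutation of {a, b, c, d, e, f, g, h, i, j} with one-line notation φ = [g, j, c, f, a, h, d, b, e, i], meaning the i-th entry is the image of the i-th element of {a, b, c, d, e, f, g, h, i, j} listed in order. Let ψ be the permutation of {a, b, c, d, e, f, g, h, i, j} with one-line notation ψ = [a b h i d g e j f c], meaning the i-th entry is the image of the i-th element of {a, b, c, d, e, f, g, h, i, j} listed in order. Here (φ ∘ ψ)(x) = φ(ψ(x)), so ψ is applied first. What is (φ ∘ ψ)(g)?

(φ ∘ ψ)(g) = φ(ψ(g)). ψ(g) = e, then φ(e) = a. So (φ ∘ ψ)(g) = a.

a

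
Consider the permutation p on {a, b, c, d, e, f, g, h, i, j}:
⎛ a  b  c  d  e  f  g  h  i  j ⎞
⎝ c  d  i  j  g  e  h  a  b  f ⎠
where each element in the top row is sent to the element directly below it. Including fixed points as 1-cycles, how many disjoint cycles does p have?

The cycle decomposition is (a c i b d j f e g h), which has 1 cycle (counting 1-cycles).

1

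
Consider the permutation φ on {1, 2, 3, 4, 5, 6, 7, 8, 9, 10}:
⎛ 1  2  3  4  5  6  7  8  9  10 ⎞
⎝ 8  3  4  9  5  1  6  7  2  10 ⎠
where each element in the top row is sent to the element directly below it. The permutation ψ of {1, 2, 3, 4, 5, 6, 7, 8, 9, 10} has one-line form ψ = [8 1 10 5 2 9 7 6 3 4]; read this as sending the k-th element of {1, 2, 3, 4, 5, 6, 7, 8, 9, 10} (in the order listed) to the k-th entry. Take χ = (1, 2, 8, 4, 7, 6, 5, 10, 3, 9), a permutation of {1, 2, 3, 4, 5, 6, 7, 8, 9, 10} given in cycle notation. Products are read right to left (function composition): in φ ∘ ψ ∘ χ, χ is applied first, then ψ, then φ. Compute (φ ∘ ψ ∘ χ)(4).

6

(φ ∘ ψ ∘ χ)(4) = φ(ψ(χ(4))). χ(4) = 7, then ψ(7) = 7, then φ(7) = 6, so the result is 6.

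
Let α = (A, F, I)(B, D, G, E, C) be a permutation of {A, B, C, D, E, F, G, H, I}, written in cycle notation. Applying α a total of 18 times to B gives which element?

B lies in the 5-cycle (B, D, G, E, C).
On a 5-cycle, α^5 is the identity, so α^18 = α^3 there (18 ≡ 3 mod 5).
Advancing 3 steps from B: B → D → G → E.

E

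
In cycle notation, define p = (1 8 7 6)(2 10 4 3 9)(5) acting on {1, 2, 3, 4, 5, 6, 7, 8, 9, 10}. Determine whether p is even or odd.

odd

The cycle lengths are 5, 4, 1.
A cycle is odd iff its length is even; p has 1 even-length cycle, so sgn(p) = (−1)^1 and p is odd.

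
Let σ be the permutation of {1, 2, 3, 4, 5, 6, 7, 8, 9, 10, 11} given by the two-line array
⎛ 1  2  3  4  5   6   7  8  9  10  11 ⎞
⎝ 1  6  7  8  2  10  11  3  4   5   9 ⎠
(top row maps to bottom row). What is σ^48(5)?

5

Tracing 5 → 2 → … returns to 5 after 4 steps, so 5 lies in a 4-cycle (2, 6, 10, 5).
Since the cycle has length 4, σ^48 acts on it the same as σ^0 (48 mod 4 = 0).
So σ^48(5) = 5.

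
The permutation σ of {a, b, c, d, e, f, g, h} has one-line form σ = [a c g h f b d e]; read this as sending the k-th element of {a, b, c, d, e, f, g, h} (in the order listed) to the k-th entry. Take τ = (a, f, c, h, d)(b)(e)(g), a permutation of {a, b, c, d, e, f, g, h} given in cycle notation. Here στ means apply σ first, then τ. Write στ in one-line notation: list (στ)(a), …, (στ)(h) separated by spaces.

f h g d c b a e

(στ)(x) = τ(σ(x)). Computing each image: τ(σ(a)) = τ(a) = f, τ(σ(b)) = τ(c) = h, τ(σ(c)) = τ(g) = g, τ(σ(d)) = τ(h) = d, τ(σ(e)) = τ(f) = c, τ(σ(f)) = τ(b) = b, τ(σ(g)) = τ(d) = a, τ(σ(h)) = τ(e) = e.
Hence στ = [f h g d c b a e].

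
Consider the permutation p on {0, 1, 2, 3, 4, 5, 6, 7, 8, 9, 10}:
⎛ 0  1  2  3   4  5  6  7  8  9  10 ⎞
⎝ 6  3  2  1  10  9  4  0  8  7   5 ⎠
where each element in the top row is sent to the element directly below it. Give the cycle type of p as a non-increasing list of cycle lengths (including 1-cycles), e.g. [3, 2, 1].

The disjoint cycles are (0, 6, 4, 10, 5, 9, 7)(1, 3)(2)(8), with lengths 7, 2, 1, 1 in non-increasing order.

[7, 2, 1, 1]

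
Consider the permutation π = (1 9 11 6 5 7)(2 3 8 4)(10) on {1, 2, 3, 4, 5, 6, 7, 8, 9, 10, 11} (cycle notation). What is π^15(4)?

4 lies in the 4-cycle (2 3 8 4).
Since the cycle has length 4, π^15 acts on it the same as π^3 (15 mod 4 = 3).
Advancing 3 steps from 4: 4 → 2 → 3 → 8.

8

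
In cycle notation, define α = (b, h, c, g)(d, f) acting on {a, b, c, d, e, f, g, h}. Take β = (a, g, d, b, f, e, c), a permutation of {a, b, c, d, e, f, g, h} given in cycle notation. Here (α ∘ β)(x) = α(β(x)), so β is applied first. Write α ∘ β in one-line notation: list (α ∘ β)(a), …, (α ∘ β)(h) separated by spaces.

For each element, apply β then α: a → g → b; b → f → d; c → a → a; d → b → h; e → c → g; f → e → e; g → d → f; h → h → c.
So α ∘ β in one-line form is b d a h g e f c.

b d a h g e f c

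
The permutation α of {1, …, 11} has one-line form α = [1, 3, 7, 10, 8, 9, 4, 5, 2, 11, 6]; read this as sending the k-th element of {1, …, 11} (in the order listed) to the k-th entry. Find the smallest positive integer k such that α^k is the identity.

8

The disjoint-cycle form of α has cycle lengths 8, 2, 1.
The order of α is the least common multiple of its cycle lengths: lcm(8, 2) = 8.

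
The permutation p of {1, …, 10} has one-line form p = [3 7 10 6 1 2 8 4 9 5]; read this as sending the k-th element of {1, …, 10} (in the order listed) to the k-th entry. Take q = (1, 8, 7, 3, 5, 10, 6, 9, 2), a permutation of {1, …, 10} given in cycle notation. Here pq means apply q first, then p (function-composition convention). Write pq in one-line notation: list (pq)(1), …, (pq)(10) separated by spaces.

For each element, apply q then p: 1 → 8 → 4; 2 → 1 → 3; 3 → 5 → 1; 4 → 4 → 6; 5 → 10 → 5; 6 → 9 → 9; 7 → 3 → 10; 8 → 7 → 8; 9 → 2 → 7; 10 → 6 → 2.
Collecting the images, pq = [4 3 1 6 5 9 10 8 7 2].

4 3 1 6 5 9 10 8 7 2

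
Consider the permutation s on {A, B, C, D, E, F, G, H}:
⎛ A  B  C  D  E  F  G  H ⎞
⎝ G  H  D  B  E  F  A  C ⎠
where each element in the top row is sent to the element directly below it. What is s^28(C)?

C

Tracing C → D → … returns to C after 4 steps, so C lies in a 4-cycle (B, H, C, D).
Since the cycle has length 4, s^28 acts on it the same as s^0 (28 mod 4 = 0).
So s^28(C) = C.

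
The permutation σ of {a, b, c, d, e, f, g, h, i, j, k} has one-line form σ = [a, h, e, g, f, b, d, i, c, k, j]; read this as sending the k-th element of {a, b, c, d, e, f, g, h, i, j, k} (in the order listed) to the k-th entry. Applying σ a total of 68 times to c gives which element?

f

Tracing c → e → … returns to c after 6 steps, so c lies in a 6-cycle (b h i c e f).
Powers repeat with period 6 on this cycle, and 68 mod 6 = 2, so σ^68(c) = σ^2(c).
Advancing 2 steps from c: c → e → f.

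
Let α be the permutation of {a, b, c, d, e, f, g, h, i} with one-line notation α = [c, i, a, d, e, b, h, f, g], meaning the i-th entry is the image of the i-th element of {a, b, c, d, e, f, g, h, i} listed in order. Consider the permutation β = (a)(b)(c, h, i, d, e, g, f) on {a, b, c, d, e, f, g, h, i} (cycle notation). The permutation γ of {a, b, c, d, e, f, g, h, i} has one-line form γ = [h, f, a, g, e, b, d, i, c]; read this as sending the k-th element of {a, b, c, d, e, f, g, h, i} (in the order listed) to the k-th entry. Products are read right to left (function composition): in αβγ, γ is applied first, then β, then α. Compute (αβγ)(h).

d

Chase h: γ(h) = i; β(i) = d; α(d) = d. Hence (αβγ)(h) = d.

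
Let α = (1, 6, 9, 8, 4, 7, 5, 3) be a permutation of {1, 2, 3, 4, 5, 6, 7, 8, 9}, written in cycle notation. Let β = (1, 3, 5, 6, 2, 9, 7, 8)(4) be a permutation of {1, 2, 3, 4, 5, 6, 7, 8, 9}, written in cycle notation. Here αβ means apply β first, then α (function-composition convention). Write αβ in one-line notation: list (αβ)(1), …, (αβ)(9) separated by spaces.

1 8 3 7 9 2 4 6 5

For each element, apply β then α: 1 → 3 → 1; 2 → 9 → 8; 3 → 5 → 3; 4 → 4 → 7; 5 → 6 → 9; 6 → 2 → 2; 7 → 8 → 4; 8 → 1 → 6; 9 → 7 → 5.
Collecting the images, αβ = [1 8 3 7 9 2 4 6 5].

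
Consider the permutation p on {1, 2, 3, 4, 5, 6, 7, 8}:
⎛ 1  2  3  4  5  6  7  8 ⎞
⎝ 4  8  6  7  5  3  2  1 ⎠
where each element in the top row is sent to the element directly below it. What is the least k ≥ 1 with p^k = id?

Decomposing into disjoint cycles gives cycle lengths 5, 2, 1.
The order is lcm(5, 2) = 10.

10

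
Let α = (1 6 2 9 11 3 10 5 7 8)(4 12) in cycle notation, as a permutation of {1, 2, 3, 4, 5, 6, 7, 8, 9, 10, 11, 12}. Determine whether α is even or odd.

even

The cycle lengths are 10, 2.
A cycle of length ℓ contributes ℓ−1 transpositions, so α is a product of 9 + 1 = 10 transpositions — even.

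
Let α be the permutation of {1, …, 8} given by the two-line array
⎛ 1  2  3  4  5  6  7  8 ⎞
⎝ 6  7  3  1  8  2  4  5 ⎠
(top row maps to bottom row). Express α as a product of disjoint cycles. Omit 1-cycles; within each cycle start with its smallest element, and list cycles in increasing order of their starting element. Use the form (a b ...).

From 1: 1 → 6 → 2 → 7 → 4 → 1, closing the cycle (1 6 2 7 4).
Continuing from each remaining unvisited element yields (1 6 2 7 4)(5 8).

(1 6 2 7 4)(5 8)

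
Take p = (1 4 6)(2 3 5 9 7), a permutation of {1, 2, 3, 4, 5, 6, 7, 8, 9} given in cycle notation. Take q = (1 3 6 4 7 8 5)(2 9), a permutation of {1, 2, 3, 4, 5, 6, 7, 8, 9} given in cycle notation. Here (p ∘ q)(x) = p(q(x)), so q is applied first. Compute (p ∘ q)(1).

5

First apply q: q(1) = 3, then p(3) = 5. Thus (p ∘ q)(1) = 5.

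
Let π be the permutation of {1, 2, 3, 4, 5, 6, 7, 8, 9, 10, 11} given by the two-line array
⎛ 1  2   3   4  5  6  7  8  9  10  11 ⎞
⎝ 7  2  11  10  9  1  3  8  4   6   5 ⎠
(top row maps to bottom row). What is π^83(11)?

Tracing 11 → 5 → … returns to 11 after 9 steps, so 11 lies in a 9-cycle (1, 7, 3, 11, 5, 9, 4, 10, 6).
Powers repeat with period 9 on this cycle, and 83 mod 9 = 2, so π^83(11) = π^2(11).
Stepping 2 places around the cycle: 11 → 5 → 9.

9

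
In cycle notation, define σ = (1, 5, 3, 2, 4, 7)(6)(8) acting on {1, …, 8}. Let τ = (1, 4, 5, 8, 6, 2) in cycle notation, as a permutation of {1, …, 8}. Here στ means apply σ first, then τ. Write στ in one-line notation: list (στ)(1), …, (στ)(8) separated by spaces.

8 5 1 7 3 2 4 6

(στ)(x) = τ(σ(x)). Computing each image: τ(σ(1)) = τ(5) = 8, τ(σ(2)) = τ(4) = 5, τ(σ(3)) = τ(2) = 1, τ(σ(4)) = τ(7) = 7, τ(σ(5)) = τ(3) = 3, τ(σ(6)) = τ(6) = 2, τ(σ(7)) = τ(1) = 4, τ(σ(8)) = τ(8) = 6.
Hence στ = [8 5 1 7 3 2 4 6].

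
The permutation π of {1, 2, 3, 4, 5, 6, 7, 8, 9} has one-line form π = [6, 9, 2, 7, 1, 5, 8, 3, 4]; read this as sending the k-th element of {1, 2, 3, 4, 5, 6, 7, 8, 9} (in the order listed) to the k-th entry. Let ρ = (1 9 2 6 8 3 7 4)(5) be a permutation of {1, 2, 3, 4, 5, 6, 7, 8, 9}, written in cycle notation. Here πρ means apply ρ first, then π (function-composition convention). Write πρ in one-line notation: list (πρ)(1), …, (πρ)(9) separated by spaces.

4 5 8 6 1 3 7 2 9

(πρ)(x) = π(ρ(x)). Computing each image: π(ρ(1)) = π(9) = 4, π(ρ(2)) = π(6) = 5, π(ρ(3)) = π(7) = 8, π(ρ(4)) = π(1) = 6, π(ρ(5)) = π(5) = 1, π(ρ(6)) = π(8) = 3, π(ρ(7)) = π(4) = 7, π(ρ(8)) = π(3) = 2, π(ρ(9)) = π(2) = 9.
Hence πρ = [4 5 8 6 1 3 7 2 9].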